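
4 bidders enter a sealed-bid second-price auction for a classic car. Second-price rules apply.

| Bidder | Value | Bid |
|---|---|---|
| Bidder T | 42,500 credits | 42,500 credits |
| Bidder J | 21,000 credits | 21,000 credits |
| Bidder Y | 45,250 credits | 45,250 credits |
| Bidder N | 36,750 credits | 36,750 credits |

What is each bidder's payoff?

Ordered from highest: Bidder Y 45,250 credits, then Bidder T 42,500 credits, then Bidder N 36,750 credits, then Bidder J 21,000 credits.
Bidder Y has the top bid and wins; the price is the second-highest bid, 42,500 credits.
Bidder Y's payoff = 45,250 credits − 42,500 credits = 2,750 credits. All other bidders lose, so their payoff is 0.

Bidder T 0 credits, Bidder J 0 credits, Bidder Y 2,750 credits, Bidder N 0 credits.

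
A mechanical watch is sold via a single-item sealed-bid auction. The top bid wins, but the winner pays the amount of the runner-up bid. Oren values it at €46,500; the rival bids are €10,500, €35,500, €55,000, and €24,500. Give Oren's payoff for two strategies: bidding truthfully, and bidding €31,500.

The highest competing bid is €55,000.
Bidding truthfully at €46,500: the top bid is €55,000 (a rival), so Oren loses. Payoff = €0.
Bidding €31,500: the top bid is €55,000 (a rival), so Oren loses. Payoff = €0.

(a) €0  (b) €0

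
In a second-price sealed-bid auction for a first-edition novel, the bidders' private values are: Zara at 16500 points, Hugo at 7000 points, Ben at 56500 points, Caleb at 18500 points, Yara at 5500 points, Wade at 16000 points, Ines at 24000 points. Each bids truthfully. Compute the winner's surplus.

Surplus = 32500 points.

Ordered from highest: Ben 56500 points > Ines 24000 points > Caleb 18500 points > Zara 16500 points > Wade 16000 points > Hugo 7000 points > Yara 5500 points.
Ben wins with the top bid and pays the second-highest, 24000 points.
Surplus = 56500 points − 24000 points = 32500 points.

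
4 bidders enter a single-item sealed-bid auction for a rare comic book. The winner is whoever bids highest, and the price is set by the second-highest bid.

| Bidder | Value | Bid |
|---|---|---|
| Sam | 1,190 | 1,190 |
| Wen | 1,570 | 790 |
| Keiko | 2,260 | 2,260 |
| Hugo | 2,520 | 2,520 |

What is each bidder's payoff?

Sam 0, Wen 0, Keiko 0, Hugo 260.

Ranking the bids: Hugo 2,520 > Keiko 2,260 > Sam 1,190 > Wen 790.
Hugo has the top bid and wins; the price is the second-highest bid, 2,260.
Hugo's payoff = 2,520 − 2,260 = 260. All other bidders lose, so their payoff is 0.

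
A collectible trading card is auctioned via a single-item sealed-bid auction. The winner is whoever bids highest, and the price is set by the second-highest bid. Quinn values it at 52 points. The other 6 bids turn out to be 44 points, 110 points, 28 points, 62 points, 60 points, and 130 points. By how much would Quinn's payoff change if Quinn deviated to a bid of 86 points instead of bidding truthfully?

The highest competing bid is 130 points.
Bidding truthfully at 52 points: the top bid is 130 points (a rival), so Quinn loses. Payoff = 0 points.
Bidding 86 points: the top bid is 130 points (a rival), so Quinn loses. Payoff = 0 points.
Change = 0 points − 0 points = 0 points.
The bid only affects whether you win, not the price — here both bids land on the same side of the top rival bid, so the deviation is payoff-neutral.

Change in payoff: 0 points.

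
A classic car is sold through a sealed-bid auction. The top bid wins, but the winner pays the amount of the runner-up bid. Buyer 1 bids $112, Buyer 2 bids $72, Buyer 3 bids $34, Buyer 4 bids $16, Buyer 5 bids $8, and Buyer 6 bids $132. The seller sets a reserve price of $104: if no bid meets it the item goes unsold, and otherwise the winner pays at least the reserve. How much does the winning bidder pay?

The winner pays $112.

Ranking the bids: Buyer 6 $132 > Buyer 1 $112 > Buyer 2 $72 > Buyer 3 $34 > Buyer 4 $16 > Buyer 5 $8.
Buyer 6 has the highest bid, so Buyer 6 wins.
The second-highest bid is $112, which exceeds the reserve, so that sets the price.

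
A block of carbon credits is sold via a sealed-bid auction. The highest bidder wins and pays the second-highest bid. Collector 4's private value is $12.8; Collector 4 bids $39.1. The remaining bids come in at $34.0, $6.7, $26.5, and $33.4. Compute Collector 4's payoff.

The bidder's payoff: -$21.2.

Highest competing bid: $34.0.
Collector 4's bid $39.1 is the highest overall, so Collector 4 wins and pays the second-highest bid, $34.0.
Payoff = value − price = $12.8 − $34.0 = -$21.2.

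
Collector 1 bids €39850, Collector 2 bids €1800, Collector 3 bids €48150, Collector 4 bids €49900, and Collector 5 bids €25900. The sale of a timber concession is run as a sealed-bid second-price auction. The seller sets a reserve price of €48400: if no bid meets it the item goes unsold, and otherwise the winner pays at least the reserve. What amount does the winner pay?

€48400

Ordered from highest: Collector 4 €49900 > Collector 3 €48150 > Collector 1 €39850 > Collector 5 €25900 > Collector 2 €1800.
Collector 4 has the highest bid, so Collector 4 wins.
The second-highest bid is €48150, but the reserve €48400 is higher, so the price is the reserve.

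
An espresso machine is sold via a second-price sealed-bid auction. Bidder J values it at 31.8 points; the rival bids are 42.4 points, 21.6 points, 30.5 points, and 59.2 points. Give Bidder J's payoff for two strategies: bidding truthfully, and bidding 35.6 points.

The highest competing bid is 59.2 points.
Bidding truthfully at 31.8 points: the top bid is 59.2 points (a rival), so Bidder J loses. Payoff = 0.0 points.
Bidding 35.6 points: the top bid is 59.2 points (a rival), so Bidder J loses. Payoff = 0.0 points.
The bid only affects whether you win, not the price — here both bids land on the same side of the top rival bid, so the deviation is payoff-neutral.

(a) 0.0 points  (b) 0.0 points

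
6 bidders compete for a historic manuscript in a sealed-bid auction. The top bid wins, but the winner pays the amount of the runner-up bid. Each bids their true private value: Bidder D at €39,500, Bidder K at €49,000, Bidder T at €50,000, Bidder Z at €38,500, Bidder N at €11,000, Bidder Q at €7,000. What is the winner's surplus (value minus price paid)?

€1,000

Ordered from highest: Bidder T €50,000, then Bidder K €49,000, then Bidder D €39,500, then Bidder Z €38,500, then Bidder N €11,000, then Bidder Q €7,000.
Bidder T wins with the top bid and pays the second-highest, €49,000.
Surplus = €50,000 − €49,000 = €1,000.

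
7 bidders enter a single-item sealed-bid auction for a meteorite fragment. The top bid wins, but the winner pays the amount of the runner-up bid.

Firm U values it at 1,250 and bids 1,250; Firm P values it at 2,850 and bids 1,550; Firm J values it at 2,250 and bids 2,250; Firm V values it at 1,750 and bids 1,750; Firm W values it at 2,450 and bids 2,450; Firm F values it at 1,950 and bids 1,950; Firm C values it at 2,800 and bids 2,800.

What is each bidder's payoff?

Firm U 0, Firm P 0, Firm J 0, Firm V 0, Firm W 0, Firm F 0, Firm C 350.

Ordered from highest: Firm C 2,800; Firm W 2,450; Firm J 2,250; Firm F 1,950; Firm V 1,750; Firm P 1,550; Firm U 1,250.
Firm C has the top bid and wins; the price is the second-highest bid, 2,450.
Firm C's payoff = 2,800 − 2,450 = 350. All other bidders lose, so their payoff is 0.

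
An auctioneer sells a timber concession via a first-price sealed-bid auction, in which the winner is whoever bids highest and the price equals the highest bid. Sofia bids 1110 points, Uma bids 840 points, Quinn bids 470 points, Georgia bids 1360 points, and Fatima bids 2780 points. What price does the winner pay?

Price paid: 2780 points.

Sorted high to low: Fatima 2780 points, then Georgia 1360 points, then Sofia 1110 points, then Uma 840 points, then Quinn 470 points.
Fatima is the highest bidder, so Fatima wins.
Under the first-price rule, the price is the highest bid: 2780 points.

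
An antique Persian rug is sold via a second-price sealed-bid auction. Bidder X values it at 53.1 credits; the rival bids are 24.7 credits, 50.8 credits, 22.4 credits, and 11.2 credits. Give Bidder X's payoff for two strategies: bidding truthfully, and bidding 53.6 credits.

The highest competing bid is 50.8 credits.
Bidding truthfully at 53.1 credits: Bidder X has the top bid, wins, and pays the second-highest bid 50.8 credits. Payoff = 53.1 credits − 50.8 credits = 2.3 credits.
Bidding 53.6 credits: Bidder X has the top bid, wins, and pays the second-highest bid 50.8 credits. Payoff = 53.1 credits − 50.8 credits = 2.3 credits.

Truthful: 2.3 credits; alternative: 2.3 credits.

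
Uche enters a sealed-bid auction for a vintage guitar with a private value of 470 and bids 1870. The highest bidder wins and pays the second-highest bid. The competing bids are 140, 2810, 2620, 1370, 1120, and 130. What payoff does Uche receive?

Highest competing bid: 2810.
Uche's bid 1870 is not the highest, so Uche loses, pays nothing, and earns zero payoff.

Payoff = 0.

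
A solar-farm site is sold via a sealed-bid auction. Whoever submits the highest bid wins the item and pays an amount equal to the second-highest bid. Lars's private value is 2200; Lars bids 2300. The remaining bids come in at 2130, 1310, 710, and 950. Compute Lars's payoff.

Payoff = 70.

Highest competing bid: 2130.
Lars's bid 2300 is the highest overall, so Lars wins and pays the second-highest bid, 2130.
Payoff = value − price = 2200 − 2130 = 70.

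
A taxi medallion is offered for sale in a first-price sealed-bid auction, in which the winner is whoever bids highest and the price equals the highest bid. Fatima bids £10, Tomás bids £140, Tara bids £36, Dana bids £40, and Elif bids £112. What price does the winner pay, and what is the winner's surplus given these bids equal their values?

Sorted high to low: Tomás £140, then Elif £112, then Dana £40, then Tara £36, then Fatima £10.
Tomás is the highest bidder, so Tomás wins.
Under the first-price rule, the price is the highest bid: £140.
Surplus = £140 − £140 = £0.

The winner pays £140 for a surplus of £0.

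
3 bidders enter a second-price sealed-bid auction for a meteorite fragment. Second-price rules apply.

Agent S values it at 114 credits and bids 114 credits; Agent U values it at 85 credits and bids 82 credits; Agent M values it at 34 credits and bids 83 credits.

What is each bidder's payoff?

Payoffs: Agent S 31 credits, Agent U 0 credits, Agent M 0 credits.

Ranking the bids: Agent S 114 credits > Agent M 83 credits > Agent U 82 credits.
Agent S has the top bid and wins; the price is the second-highest bid, 83 credits.
Agent S's payoff = 114 credits − 83 credits = 31 credits. All other bidders lose, so their payoff is 0.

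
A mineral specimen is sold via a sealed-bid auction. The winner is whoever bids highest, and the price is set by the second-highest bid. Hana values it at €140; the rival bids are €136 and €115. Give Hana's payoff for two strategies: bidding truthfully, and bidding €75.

The highest competing bid is €136.
Bidding truthfully at €140: Hana has the top bid, wins, and pays the second-highest bid €136. Payoff = €140 − €136 = €4.
Bidding €75: the top bid is €136 (a rival), so Hana loses. Payoff = €0.

Truthful: €4; alternative: €0.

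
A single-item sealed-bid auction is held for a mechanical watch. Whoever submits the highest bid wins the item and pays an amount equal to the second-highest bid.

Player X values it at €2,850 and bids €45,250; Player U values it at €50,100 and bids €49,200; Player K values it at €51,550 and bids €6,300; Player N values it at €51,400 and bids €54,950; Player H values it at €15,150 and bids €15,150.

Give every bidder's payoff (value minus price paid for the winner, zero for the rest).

Player X €0, Player U €0, Player K €0, Player N €2,200, Player H €0.

Ordered from highest: Player N €54,950, then Player U €49,200, then Player X €45,250, then Player H €15,150, then Player K €6,300.
Player N has the top bid and wins; the price is the second-highest bid, €49,200.
Player N's payoff = €51,400 − €49,200 = €2,200. All other bidders lose, so their payoff is 0.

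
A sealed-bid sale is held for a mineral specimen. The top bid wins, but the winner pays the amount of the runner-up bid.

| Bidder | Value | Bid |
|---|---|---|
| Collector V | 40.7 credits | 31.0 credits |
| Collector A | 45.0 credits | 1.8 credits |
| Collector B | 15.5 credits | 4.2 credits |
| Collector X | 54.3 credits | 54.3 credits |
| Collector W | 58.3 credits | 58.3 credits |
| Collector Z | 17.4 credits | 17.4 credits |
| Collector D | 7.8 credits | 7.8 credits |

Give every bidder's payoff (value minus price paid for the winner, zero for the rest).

Ranking the bids: Collector W 58.3 credits > Collector X 54.3 credits > Collector V 31.0 credits > Collector Z 17.4 credits > Collector D 7.8 credits > Collector B 4.2 credits > Collector A 1.8 credits.
Collector W has the top bid and wins; the price is the second-highest bid, 54.3 credits.
Collector W's payoff = 58.3 credits − 54.3 credits = 4.0 credits. All other bidders lose, so their payoff is 0.

Payoffs: Collector V 0.0 credits, Collector A 0.0 credits, Collector B 0.0 credits, Collector X 0.0 credits, Collector W 4.0 credits, Collector Z 0.0 credits, Collector D 0.0 credits.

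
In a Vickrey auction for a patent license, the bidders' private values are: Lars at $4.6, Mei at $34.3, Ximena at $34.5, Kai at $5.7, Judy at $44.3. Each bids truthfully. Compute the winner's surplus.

Ordered from highest: Judy $44.3; Ximena $34.5; Mei $34.3; Kai $5.7; Lars $4.6.
Judy wins with the top bid and pays the second-highest, $34.5.
Surplus = $44.3 − $34.5 = $9.8.

Surplus = $9.8.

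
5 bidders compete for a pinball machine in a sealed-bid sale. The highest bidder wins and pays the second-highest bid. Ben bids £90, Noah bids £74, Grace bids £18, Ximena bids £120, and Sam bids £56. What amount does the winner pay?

The winner pays £90.

Ranking the bids: Ximena £120; Ben £90; Noah £74; Sam £56; Grace £18.
Ximena has the highest bid, so Ximena wins.
The second-highest bid is £90, so that is what Ximena pays.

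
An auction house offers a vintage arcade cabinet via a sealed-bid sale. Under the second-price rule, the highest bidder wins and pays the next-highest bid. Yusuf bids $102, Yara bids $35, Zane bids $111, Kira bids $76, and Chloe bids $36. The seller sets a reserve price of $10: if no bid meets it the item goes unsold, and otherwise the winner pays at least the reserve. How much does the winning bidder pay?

Bids in descending order: Zane $111 > Yusuf $102 > Kira $76 > Chloe $36 > Yara $35.
Zane has the highest bid, so Zane wins.
The second-highest bid is $102, which exceeds the reserve, so that sets the price.

$102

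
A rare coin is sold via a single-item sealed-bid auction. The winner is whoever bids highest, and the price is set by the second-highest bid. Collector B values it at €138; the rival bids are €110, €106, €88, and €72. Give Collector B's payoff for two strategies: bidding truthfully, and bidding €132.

The highest competing bid is €110.
Bidding truthfully at €138: Collector B has the top bid, wins, and pays the second-highest bid €110. Payoff = €138 − €110 = €28.
Bidding €132: Collector B has the top bid, wins, and pays the second-highest bid €110. Payoff = €138 − €110 = €28.

Truthful: €28; alternative: €28.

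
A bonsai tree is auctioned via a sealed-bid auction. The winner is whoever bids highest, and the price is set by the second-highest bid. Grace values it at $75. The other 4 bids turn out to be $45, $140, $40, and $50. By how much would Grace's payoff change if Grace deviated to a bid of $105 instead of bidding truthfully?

The highest competing bid is $140.
Bidding truthfully at $75: the top bid is $140 (a rival), so Grace loses. Payoff = $0.
Bidding $105: the top bid is $140 (a rival), so Grace loses. Payoff = $0.
Change = $0 − $0 = $0.
The bid only affects whether you win, not the price — here both bids land on the same side of the top rival bid, so the deviation is payoff-neutral.

Change in payoff: $0.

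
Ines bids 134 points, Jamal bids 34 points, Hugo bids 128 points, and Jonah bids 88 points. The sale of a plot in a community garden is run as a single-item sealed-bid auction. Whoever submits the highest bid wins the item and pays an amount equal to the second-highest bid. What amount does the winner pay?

128 points

Sorted high to low: Ines 134 points; Hugo 128 points; Jonah 88 points; Jamal 34 points.
Ines has the highest bid, so Ines wins.
The second-highest bid is 128 points, so that is what Ines pays.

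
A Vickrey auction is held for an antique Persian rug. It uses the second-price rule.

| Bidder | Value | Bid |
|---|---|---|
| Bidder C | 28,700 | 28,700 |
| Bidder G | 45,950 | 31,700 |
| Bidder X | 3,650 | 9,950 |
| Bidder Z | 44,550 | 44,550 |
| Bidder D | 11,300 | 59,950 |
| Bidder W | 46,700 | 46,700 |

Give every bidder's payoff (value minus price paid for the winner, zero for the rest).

Payoffs: Bidder C 0, Bidder G 0, Bidder X 0, Bidder Z 0, Bidder D -35,400, Bidder W 0.

Sorted high to low: Bidder D 59,950 > Bidder W 46,700 > Bidder Z 44,550 > Bidder G 31,700 > Bidder C 28,700 > Bidder X 9,950.
Bidder D has the top bid and wins; the price is the second-highest bid, 46,700.
Bidder D's payoff = 11,300 − 46,700 = -35,400. All other bidders lose, so their payoff is 0.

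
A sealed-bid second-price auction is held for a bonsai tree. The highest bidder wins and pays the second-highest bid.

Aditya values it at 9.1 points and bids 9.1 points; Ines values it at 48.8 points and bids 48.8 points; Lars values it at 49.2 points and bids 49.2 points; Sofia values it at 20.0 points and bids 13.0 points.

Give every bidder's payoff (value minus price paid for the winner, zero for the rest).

Sorted high to low: Lars 49.2 points > Ines 48.8 points > Sofia 13.0 points > Aditya 9.1 points.
Lars has the top bid and wins; the price is the second-highest bid, 48.8 points.
Lars's payoff = 49.2 points − 48.8 points = 0.4 points. All other bidders lose, so their payoff is 0.

Payoffs: Aditya 0.0 points, Ines 0.0 points, Lars 0.4 points, Sofia 0.0 points.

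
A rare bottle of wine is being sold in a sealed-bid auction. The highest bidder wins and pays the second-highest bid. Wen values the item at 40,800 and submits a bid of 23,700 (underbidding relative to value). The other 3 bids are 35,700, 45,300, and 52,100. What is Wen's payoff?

Payoff = 0.

Highest competing bid: 52,100.
Wen's bid 23,700 is not the highest, so Wen loses, pays nothing, and earns zero payoff.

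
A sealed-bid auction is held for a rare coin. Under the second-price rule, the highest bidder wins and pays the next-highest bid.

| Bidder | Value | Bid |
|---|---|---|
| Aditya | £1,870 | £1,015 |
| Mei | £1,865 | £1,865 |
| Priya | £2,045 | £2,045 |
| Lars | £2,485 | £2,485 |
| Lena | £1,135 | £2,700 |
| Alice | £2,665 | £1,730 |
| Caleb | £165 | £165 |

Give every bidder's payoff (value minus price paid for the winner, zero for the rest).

Ordered from highest: Lena £2,700; Lars £2,485; Priya £2,045; Mei £1,865; Alice £1,730; Aditya £1,015; Caleb £165.
Lena has the top bid and wins; the price is the second-highest bid, £2,485.
Lena's payoff = £1,135 − £2,485 = -£1,350. All other bidders lose, so their payoff is 0.

Aditya £0, Mei £0, Priya £0, Lars £0, Lena -£1,350, Alice £0, Caleb £0.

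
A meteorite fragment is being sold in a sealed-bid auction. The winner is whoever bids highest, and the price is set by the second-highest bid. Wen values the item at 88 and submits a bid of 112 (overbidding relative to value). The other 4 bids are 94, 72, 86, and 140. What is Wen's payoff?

Payoff = 0.

Highest competing bid: 140.
Wen's bid 112 is not the highest, so Wen loses, pays nothing, and earns zero payoff.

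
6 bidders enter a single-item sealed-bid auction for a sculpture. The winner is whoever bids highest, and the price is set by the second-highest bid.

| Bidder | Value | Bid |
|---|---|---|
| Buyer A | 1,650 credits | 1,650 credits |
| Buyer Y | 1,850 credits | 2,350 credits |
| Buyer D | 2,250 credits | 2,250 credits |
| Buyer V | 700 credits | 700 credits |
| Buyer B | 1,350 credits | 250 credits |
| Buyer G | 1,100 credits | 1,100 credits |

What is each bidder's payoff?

Ordered from highest: Buyer Y 2,350 credits > Buyer D 2,250 credits > Buyer A 1,650 credits > Buyer G 1,100 credits > Buyer V 700 credits > Buyer B 250 credits.
Buyer Y has the top bid and wins; the price is the second-highest bid, 2,250 credits.
Buyer Y's payoff = 1,850 credits − 2,250 credits = -400 credits. All other bidders lose, so their payoff is 0.

Buyer A 0 credits, Buyer Y -400 credits, Buyer D 0 credits, Buyer V 0 credits, Buyer B 0 credits, Buyer G 0 credits.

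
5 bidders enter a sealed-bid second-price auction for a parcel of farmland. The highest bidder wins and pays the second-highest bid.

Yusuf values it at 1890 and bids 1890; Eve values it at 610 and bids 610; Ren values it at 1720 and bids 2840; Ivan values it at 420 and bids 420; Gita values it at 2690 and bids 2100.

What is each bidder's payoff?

Yusuf 0, Eve 0, Ren -380, Ivan 0, Gita 0.

Ranking the bids: Ren 2840; Gita 2100; Yusuf 1890; Eve 610; Ivan 420.
Ren has the top bid and wins; the price is the second-highest bid, 2100.
Ren's payoff = 1720 − 2100 = -380. All other bidders lose, so their payoff is 0.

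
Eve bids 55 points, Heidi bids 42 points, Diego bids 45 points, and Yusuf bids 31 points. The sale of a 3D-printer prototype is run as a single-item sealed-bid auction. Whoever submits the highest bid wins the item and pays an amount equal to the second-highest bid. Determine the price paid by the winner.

The winner pays 45 points.

Bids in descending order: Eve 55 points > Diego 45 points > Heidi 42 points > Yusuf 31 points.
Eve has the highest bid, so Eve wins.
The second-highest bid is 45 points, so that is what Eve pays.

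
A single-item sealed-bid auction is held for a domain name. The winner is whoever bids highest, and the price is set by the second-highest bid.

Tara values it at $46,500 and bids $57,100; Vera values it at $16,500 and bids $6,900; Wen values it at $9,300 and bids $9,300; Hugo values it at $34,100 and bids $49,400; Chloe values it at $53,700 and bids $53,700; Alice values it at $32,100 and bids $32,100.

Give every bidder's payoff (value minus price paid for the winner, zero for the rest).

Bids in descending order: Tara $57,100, then Chloe $53,700, then Hugo $49,400, then Alice $32,100, then Wen $9,300, then Vera $6,900.
Tara has the top bid and wins; the price is the second-highest bid, $53,700.
Tara's payoff = $46,500 − $53,700 = -$7,200. All other bidders lose, so their payoff is 0.

Tara -$7,200, Vera $0, Wen $0, Hugo $0, Chloe $0, Alice $0.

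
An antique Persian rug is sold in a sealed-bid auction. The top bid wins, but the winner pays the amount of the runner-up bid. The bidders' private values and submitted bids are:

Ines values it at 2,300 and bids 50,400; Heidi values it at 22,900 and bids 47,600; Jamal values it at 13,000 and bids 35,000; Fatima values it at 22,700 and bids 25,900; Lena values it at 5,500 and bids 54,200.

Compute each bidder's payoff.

Ranking the bids: Lena 54,200; Ines 50,400; Heidi 47,600; Jamal 35,000; Fatima 25,900.
Lena has the top bid and wins; the price is the second-highest bid, 50,400.
Lena's payoff = 5,500 − 50,400 = -44,900. All other bidders lose, so their payoff is 0.

Payoffs: Ines 0, Heidi 0, Jamal 0, Fatima 0, Lena -44,900.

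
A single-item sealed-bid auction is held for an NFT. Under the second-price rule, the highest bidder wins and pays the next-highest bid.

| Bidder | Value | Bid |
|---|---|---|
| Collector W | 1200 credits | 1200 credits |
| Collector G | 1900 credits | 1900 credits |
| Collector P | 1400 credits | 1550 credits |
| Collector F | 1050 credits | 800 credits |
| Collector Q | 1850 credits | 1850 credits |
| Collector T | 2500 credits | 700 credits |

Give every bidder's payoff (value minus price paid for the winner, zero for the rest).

Payoffs: Collector W 0 credits, Collector G 50 credits, Collector P 0 credits, Collector F 0 credits, Collector Q 0 credits, Collector T 0 credits.

Bids in descending order: Collector G 1900 credits; Collector Q 1850 credits; Collector P 1550 credits; Collector W 1200 credits; Collector F 800 credits; Collector T 700 credits.
Collector G has the top bid and wins; the price is the second-highest bid, 1850 credits.
Collector G's payoff = 1900 credits − 1850 credits = 50 credits. All other bidders lose, so their payoff is 0.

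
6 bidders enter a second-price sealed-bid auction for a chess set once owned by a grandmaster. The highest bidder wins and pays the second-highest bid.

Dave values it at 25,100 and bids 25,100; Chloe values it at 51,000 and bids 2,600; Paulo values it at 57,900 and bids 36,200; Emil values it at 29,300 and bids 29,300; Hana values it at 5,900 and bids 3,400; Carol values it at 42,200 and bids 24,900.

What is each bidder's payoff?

Dave 0, Chloe 0, Paulo 28,600, Emil 0, Hana 0, Carol 0.

Ranking the bids: Paulo 36,200, then Emil 29,300, then Dave 25,100, then Carol 24,900, then Hana 3,400, then Chloe 2,600.
Paulo has the top bid and wins; the price is the second-highest bid, 29,300.
Paulo's payoff = 57,900 − 29,300 = 28,600. All other bidders lose, so their payoff is 0.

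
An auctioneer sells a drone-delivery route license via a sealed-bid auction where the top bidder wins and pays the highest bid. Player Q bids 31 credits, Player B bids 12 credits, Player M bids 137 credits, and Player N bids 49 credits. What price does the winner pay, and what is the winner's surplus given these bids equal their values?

Price 137 credits; surplus 0 credits.

Sorted high to low: Player M 137 credits, then Player N 49 credits, then Player Q 31 credits, then Player B 12 credits.
Player M is the highest bidder, so Player M wins.
Under the first-price rule, the price is the highest bid: 137 credits.
Surplus = 137 credits − 137 credits = 0 credits.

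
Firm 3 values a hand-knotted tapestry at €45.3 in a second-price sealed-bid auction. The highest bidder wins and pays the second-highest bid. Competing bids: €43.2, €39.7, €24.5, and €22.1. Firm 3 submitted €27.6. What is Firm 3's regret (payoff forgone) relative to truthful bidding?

The highest competing bid is €43.2.
Bidding truthfully at €45.3: Firm 3 has the top bid, wins, and pays the second-highest bid €43.2. Payoff = €45.3 − €43.2 = €2.1.
Bidding €27.6: the top bid is €43.2 (a rival), so Firm 3 loses. Payoff = €0.0.
Regret = truthful payoff − actual payoff = €2.1 − €0.0 = €2.1.

Regret: €2.1.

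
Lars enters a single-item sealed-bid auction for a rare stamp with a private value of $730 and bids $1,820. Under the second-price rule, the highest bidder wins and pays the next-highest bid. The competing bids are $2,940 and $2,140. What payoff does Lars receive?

Highest competing bid: $2,940.
Lars's bid $1,820 is not the highest, so Lars loses, pays nothing, and earns zero payoff.

Payoff = $0.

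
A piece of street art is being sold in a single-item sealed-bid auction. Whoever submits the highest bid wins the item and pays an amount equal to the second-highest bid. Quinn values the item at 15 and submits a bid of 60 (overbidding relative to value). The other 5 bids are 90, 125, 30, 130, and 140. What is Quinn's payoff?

Quinn's payoff: 0.

Highest competing bid: 140.
Quinn's bid 60 is not the highest, so Quinn loses, pays nothing, and earns zero payoff.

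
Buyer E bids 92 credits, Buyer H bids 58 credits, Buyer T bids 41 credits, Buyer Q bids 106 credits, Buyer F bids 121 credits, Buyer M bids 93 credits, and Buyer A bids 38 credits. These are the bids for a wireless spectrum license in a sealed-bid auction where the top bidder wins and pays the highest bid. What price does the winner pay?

The winner pays 121 credits.

Ordered from highest: Buyer F 121 credits, then Buyer Q 106 credits, then Buyer M 93 credits, then Buyer E 92 credits, then Buyer H 58 credits, then Buyer T 41 credits, then Buyer A 38 credits.
Buyer F is the highest bidder, so Buyer F wins.
Under the first-price rule, the price is the highest bid: 121 credits.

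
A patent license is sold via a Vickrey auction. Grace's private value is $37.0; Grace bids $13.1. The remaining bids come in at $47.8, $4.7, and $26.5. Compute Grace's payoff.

Payoff = $0.0.

Highest competing bid: $47.8.
Grace's bid $13.1 is not the highest, so Grace loses, pays nothing, and earns zero payoff.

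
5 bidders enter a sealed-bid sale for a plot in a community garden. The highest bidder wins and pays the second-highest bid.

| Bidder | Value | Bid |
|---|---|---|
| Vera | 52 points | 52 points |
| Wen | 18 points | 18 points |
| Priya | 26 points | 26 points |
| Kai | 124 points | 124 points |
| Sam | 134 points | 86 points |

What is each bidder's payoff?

Vera 0 points, Wen 0 points, Priya 0 points, Kai 38 points, Sam 0 points.

Ordered from highest: Kai 124 points, then Sam 86 points, then Vera 52 points, then Priya 26 points, then Wen 18 points.
Kai has the top bid and wins; the price is the second-highest bid, 86 points.
Kai's payoff = 124 points − 86 points = 38 points. All other bidders lose, so their payoff is 0.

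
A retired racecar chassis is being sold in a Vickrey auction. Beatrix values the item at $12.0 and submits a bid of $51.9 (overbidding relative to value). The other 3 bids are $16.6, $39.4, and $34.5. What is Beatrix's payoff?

Payoff = -$27.4.

Highest competing bid: $39.4.
Beatrix's bid $51.9 is the highest overall, so Beatrix wins and pays the second-highest bid, $39.4.
Payoff = value − price = $12.0 − $39.4 = -$27.4.
Overbidding won the item at a price above value — truthful bidding would have avoided this loss.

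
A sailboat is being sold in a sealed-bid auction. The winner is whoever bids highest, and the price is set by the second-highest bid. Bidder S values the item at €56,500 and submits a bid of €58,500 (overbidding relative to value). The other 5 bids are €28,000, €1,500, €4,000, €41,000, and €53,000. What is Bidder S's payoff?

€3,500

Highest competing bid: €53,000.
Bidder S's bid €58,500 is the highest overall, so Bidder S wins and pays the second-highest bid, €53,000.
Payoff = value − price = €56,500 − €53,000 = €3,500.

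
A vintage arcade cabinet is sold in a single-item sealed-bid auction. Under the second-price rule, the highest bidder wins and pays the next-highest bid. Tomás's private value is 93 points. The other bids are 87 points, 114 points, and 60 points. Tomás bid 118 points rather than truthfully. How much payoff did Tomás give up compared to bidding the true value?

The highest competing bid is 114 points.
Bidding truthfully at 93 points: the top bid is 114 points (a rival), so Tomás loses. Payoff = 0 points.
Bidding 118 points: Tomás has the top bid, wins, and pays the second-highest bid 114 points. Payoff = 93 points − 114 points = -21 points.
Regret = truthful payoff − actual payoff = 0 points − -21 points = 21 points.

Payoff forgone: 21 points.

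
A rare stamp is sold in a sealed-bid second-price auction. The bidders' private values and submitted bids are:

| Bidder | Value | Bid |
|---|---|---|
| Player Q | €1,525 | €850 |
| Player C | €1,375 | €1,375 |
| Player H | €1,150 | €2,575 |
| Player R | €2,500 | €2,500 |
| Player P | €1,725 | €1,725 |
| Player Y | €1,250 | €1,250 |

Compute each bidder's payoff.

Payoffs: Player Q €0, Player C €0, Player H -€1,350, Player R €0, Player P €0, Player Y €0.

Ranking the bids: Player H €2,575, then Player R €2,500, then Player P €1,725, then Player C €1,375, then Player Y €1,250, then Player Q €850.
Player H has the top bid and wins; the price is the second-highest bid, €2,500.
Player H's payoff = €1,150 − €2,500 = -€1,350. All other bidders lose, so their payoff is 0.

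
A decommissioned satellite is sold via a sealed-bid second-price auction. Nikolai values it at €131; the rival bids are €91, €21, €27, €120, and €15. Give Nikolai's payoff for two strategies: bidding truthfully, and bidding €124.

The highest competing bid is €120.
Bidding truthfully at €131: Nikolai has the top bid, wins, and pays the second-highest bid €120. Payoff = €131 − €120 = €11.
Bidding €124: Nikolai has the top bid, wins, and pays the second-highest bid €120. Payoff = €131 − €120 = €11.

(a) €11  (b) €11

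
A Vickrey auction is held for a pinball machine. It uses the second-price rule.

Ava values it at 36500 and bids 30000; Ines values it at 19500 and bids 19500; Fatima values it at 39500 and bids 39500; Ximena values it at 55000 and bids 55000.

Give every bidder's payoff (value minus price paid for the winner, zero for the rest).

Ava 0, Ines 0, Fatima 0, Ximena 15500.

Sorted high to low: Ximena 55000; Fatima 39500; Ava 30000; Ines 19500.
Ximena has the top bid and wins; the price is the second-highest bid, 39500.
Ximena's payoff = 55000 − 39500 = 15500. All other bidders lose, so their payoff is 0.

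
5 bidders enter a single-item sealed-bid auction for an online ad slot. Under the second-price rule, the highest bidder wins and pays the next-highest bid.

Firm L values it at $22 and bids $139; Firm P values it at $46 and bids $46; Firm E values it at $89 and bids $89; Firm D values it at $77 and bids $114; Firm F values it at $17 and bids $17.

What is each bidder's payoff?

Bids in descending order: Firm L $139 > Firm D $114 > Firm E $89 > Firm P $46 > Firm F $17.
Firm L has the top bid and wins; the price is the second-highest bid, $114.
Firm L's payoff = $22 − $114 = -$92. All other bidders lose, so their payoff is 0.

Payoffs: Firm L -$92, Firm P $0, Firm E $0, Firm D $0, Firm F $0.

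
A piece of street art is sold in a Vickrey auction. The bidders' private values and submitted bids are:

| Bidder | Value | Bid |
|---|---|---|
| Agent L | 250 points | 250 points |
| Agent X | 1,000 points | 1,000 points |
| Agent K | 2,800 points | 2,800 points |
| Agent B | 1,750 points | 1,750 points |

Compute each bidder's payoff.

Payoffs: Agent L 0 points, Agent X 0 points, Agent K 1,050 points, Agent B 0 points.

Sorted high to low: Agent K 2,800 points > Agent B 1,750 points > Agent X 1,000 points > Agent L 250 points.
Agent K has the top bid and wins; the price is the second-highest bid, 1,750 points.
Agent K's payoff = 2,800 points − 1,750 points = 1,050 points. All other bidders lose, so their payoff is 0.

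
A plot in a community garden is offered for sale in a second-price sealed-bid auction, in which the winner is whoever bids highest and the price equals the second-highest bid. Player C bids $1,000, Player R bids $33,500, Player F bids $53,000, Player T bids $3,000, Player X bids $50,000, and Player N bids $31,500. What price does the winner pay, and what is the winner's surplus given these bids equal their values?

The winner pays $50,000 for a surplus of $3,000.

Sorted high to low: Player F $53,000 > Player X $50,000 > Player R $33,500 > Player N $31,500 > Player T $3,000 > Player C $1,000.
Player F is the highest bidder, so Player F wins.
Under the second-price rule, the price is the second-highest bid: $50,000.
Surplus = $53,000 − $50,000 = $3,000.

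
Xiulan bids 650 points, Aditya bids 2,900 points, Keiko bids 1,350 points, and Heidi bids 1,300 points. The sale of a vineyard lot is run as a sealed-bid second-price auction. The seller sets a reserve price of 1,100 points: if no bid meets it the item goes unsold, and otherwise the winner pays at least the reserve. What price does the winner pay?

1,350 points

Ordered from highest: Aditya 2,900 points > Keiko 1,350 points > Heidi 1,300 points > Xiulan 650 points.
Aditya has the highest bid, so Aditya wins.
The second-highest bid is 1,350 points, which exceeds the reserve, so that sets the price.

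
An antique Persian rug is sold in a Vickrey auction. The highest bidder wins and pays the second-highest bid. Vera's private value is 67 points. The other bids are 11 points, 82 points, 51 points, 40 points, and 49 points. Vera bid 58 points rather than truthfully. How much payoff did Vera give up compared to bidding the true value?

The highest competing bid is 82 points.
Bidding truthfully at 67 points: the top bid is 82 points (a rival), so Vera loses. Payoff = 0 points.
Bidding 58 points: the top bid is 82 points (a rival), so Vera loses. Payoff = 0 points.
Regret = truthful payoff − actual payoff = 0 points − 0 points = 0 points.

Payoff forgone: 0 points.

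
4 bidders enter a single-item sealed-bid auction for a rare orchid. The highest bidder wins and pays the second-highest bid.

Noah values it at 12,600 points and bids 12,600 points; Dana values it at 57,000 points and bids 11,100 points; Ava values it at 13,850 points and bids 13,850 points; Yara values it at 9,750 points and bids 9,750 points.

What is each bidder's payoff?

Sorted high to low: Ava 13,850 points > Noah 12,600 points > Dana 11,100 points > Yara 9,750 points.
Ava has the top bid and wins; the price is the second-highest bid, 12,600 points.
Ava's payoff = 13,850 points − 12,600 points = 1,250 points. All other bidders lose, so their payoff is 0.

Payoffs: Noah 0 points, Dana 0 points, Ava 1,250 points, Yara 0 points.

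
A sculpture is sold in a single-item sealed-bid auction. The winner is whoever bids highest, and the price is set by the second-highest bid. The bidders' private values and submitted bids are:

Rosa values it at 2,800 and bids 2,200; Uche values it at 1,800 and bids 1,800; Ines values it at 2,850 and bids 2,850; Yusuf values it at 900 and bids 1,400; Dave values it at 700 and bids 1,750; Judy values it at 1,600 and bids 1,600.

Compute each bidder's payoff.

Rosa 0, Uche 0, Ines 650, Yusuf 0, Dave 0, Judy 0.

Ordered from highest: Ines 2,850; Rosa 2,200; Uche 1,800; Dave 1,750; Judy 1,600; Yusuf 1,400.
Ines has the top bid and wins; the price is the second-highest bid, 2,200.
Ines's payoff = 2,850 − 2,200 = 650. All other bidders lose, so their payoff is 0.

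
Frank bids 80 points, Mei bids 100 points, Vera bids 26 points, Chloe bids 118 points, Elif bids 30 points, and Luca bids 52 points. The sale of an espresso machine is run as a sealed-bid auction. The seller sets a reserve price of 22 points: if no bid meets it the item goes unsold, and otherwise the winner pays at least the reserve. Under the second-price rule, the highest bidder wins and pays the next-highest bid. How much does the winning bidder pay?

The winner pays 100 points.

Sorted high to low: Chloe 118 points, then Mei 100 points, then Frank 80 points, then Luca 52 points, then Elif 30 points, then Vera 26 points.
Chloe has the highest bid, so Chloe wins.
The second-highest bid is 100 points, which exceeds the reserve, so that sets the price.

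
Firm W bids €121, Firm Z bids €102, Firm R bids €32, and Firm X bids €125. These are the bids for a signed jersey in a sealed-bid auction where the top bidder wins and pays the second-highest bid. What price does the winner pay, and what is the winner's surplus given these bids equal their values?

Sorted high to low: Firm X €125, then Firm W €121, then Firm Z €102, then Firm R €32.
Firm X is the highest bidder, so Firm X wins.
Under the second-price rule, the price is the second-highest bid: €121.
Surplus = €125 − €121 = €4.

The winner pays €121 for a surplus of €4.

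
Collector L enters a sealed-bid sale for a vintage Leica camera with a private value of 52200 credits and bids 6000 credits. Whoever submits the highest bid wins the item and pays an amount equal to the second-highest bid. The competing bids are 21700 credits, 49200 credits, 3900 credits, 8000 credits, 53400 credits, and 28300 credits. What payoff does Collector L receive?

Highest competing bid: 53400 credits.
Collector L's bid 6000 credits is not the highest, so Collector L loses, pays nothing, and earns zero payoff.

0 credits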